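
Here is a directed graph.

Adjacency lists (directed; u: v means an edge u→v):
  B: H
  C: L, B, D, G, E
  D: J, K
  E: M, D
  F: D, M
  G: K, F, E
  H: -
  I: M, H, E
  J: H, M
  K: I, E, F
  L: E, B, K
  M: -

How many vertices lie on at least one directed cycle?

5

A vertex is on a directed cycle iff it belongs to a strongly connected component of size ≥ 2 (or has a self-loop).
The vertices on cycles are {D, E, F, I, K} — 5 in total.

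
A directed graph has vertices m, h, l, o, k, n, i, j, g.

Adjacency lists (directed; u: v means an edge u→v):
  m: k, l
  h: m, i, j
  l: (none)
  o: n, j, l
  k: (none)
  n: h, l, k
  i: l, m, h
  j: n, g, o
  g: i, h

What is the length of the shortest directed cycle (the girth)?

For each vertex v, BFS finds the shortest path from v back to v.
The shortest such closed walk is o → j → o, length 2.

2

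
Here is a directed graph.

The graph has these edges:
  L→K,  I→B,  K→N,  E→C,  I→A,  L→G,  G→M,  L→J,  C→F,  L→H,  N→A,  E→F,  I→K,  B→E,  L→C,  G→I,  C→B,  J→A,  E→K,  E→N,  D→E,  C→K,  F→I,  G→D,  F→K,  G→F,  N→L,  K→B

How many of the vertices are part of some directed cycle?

10

A vertex is on a directed cycle iff it belongs to a strongly connected component of size ≥ 2 (or has a self-loop).
The vertices on cycles are {B, C, D, E, F, G, I, K, L, N} — 10 in total.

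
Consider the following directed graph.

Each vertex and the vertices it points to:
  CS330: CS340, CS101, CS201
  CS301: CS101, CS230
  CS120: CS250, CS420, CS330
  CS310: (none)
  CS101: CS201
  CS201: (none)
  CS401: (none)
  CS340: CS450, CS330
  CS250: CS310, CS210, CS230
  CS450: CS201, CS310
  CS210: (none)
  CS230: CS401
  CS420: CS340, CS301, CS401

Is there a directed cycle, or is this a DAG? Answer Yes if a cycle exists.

DFS with white/gray/black marking, starting from CS120:
CS120 gray
  CS250 gray
    CS310 gray
    CS310 black
    CS210 gray
    CS210 black
    CS230 gray
      CS401 gray
      CS401 black
    CS230 black
  CS250 black
  CS420 gray
    CS340 gray
      CS450 gray
        CS201 gray
        CS201 black
        CS450→CS310: CS310 black — skip
      CS450 black
      CS330 gray
        CS330→CS340: CS340 is gray → back edge
Back edge found, so a cycle exists: CS340 → CS330 → CS340.

Yes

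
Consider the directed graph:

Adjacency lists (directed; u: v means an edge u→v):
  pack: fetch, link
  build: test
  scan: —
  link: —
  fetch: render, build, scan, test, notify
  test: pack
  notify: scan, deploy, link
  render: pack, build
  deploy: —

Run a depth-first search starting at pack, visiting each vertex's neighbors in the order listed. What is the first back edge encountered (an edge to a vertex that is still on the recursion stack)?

render→pack

DFS from pack (visiting each vertex's neighbors in the order listed); mark gray on enter, black on exit:
pack gray
  fetch gray
    render gray
      render→pack: pack is gray → back edge
First back edge: render → pack.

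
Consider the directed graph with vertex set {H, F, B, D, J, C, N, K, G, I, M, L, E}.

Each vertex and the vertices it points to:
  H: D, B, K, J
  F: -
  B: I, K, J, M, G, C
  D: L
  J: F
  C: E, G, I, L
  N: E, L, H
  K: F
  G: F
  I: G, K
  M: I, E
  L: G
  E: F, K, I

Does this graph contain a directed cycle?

DFS with white/gray/black marking, starting from I:
I gray
  G gray
    F gray
    F black
  G black
  K gray
    K→F: F black — skip
  K black
I black
H gray
  D gray
    L gray
      L→G: G black — skip
    L black
  D black
  B gray
    B→I: I black — skip
    B→K: K black — skip
    J gray
      J→F: F black — skip
    J black
    M gray
      M→I: I black — skip
      E gray
        E→F: F black — skip
        E→K: K black — skip
        E→I: I black — skip
      E black
    M black
    B→G: G black — skip
    C gray
      C→E: E black — skip
      C→G: G black — skip
      C→I: I black — skip
      C→L: L black — skip
    C black
  B black
  H→K: K black — skip
  H→J: J black — skip
H black
N gray
  N→E: E black — skip
  N→L: L black — skip
  N→H: H black — skip
N black
Every edge goes to a white or black vertex — no back edge, so the graph is acyclic.

No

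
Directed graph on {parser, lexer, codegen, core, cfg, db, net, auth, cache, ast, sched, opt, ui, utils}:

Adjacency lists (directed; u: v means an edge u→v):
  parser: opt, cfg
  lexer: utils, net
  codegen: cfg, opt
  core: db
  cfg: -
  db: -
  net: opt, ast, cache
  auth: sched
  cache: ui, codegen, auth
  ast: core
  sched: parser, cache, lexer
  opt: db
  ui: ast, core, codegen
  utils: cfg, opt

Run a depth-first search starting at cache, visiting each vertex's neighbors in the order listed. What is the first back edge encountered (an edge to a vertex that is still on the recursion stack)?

DFS from cache (visiting each vertex's neighbors in the order listed); mark gray on enter, black on exit:
cache gray
  ui gray
    ast gray
      core gray
        db gray
        db black
      core black
    ast black
    ui→core: core black — skip
    codegen gray
      cfg gray
      cfg black
      opt gray
        opt→db: db black — skip
      opt black
    codegen black
  ui black
  cache→codegen: codegen black — skip
  auth gray
    sched gray
      parser gray
        parser→opt: opt black — skip
        parser→cfg: cfg black — skip
      parser black
      sched→cache: cache is gray → back edge
First back edge: sched → cache.

sched->cache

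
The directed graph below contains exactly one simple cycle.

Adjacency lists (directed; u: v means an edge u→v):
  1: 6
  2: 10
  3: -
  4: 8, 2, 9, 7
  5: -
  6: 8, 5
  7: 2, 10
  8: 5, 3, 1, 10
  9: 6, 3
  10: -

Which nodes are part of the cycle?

1, 6, 8

DFS with gray/black marking from 8:
8 gray
  5 gray
  5 black
  3 gray
  3 black
  1 gray
    6 gray
      6→8: 8 is gray → back edge
Back edge closes the cycle 8 → 1 → 6 → 8; its vertices are {1, 6, 8}.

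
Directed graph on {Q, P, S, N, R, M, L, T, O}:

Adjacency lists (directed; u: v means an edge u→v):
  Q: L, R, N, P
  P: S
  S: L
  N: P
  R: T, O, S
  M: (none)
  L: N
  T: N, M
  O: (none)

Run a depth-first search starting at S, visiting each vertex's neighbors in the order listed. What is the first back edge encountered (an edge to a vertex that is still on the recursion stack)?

P->S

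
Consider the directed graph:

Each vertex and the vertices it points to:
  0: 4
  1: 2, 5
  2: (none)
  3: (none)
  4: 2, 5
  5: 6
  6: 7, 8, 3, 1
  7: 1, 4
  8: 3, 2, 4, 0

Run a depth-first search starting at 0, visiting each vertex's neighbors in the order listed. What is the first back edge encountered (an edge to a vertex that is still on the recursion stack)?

DFS from 0 (visiting each vertex's neighbors in the order listed); mark gray on enter, black on exit:
0 gray
  4 gray
    2 gray
    2 black
    5 gray
      6 gray
        7 gray
          1 gray
            1→2: 2 black — skip
            1→5: 5 is gray → back edge
First back edge: 1 → 5.

1->5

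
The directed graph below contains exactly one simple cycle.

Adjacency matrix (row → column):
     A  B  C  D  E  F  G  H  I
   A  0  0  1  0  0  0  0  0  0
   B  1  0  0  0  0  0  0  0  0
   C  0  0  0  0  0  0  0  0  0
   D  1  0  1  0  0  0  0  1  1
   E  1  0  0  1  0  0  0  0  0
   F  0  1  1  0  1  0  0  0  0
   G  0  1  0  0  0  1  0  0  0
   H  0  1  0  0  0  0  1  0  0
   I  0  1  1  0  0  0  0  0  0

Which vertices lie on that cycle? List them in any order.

DFS with gray/black marking from D:
D gray
  H gray
    G gray
      F gray
        B gray
          A gray
            C gray
            C black
          A black
        B black
        E gray
          E→A: A black — skip
          E→D: D is gray → back edge
Back edge closes the cycle D → H → G → F → E → D; its vertices are {D, E, F, G, H}.

D, E, F, G, H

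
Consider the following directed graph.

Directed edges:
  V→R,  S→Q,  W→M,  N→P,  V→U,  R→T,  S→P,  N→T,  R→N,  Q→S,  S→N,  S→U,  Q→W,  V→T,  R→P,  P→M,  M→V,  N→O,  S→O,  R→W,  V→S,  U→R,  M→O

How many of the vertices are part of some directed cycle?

9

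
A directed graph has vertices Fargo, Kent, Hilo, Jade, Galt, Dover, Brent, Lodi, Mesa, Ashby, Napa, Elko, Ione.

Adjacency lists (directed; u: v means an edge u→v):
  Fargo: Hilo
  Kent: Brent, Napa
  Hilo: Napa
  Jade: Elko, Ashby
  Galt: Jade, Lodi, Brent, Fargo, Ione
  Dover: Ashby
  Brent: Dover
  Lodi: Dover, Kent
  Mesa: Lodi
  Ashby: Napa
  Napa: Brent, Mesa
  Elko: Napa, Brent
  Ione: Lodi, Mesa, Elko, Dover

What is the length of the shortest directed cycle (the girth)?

4

For each vertex v, BFS finds the shortest path from v back to v.
The shortest such closed walk is Mesa → Lodi → Kent → Napa → Mesa, length 4.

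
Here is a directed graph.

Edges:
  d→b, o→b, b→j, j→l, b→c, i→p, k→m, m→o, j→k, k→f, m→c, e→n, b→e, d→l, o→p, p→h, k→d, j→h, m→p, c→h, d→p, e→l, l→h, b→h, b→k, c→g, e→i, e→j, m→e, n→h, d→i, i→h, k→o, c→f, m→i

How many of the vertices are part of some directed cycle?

7

A vertex is on a directed cycle iff it belongs to a strongly connected component of size ≥ 2 (or has a self-loop).
The vertices on cycles are {b, d, e, j, k, m, o} — 7 in total.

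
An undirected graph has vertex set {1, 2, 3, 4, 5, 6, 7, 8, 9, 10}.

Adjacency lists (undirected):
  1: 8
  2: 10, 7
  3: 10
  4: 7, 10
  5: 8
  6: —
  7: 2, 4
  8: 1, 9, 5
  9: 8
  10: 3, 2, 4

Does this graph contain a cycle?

DFS, tracking each vertex's parent; an edge to a visited non-parent vertex closes a cycle.
Start from 8:
visit 8 (parent –)
  visit 1 (parent 8)
    1–8: parent, skip
  visit 9 (parent 8)
    9–8: parent, skip
  visit 5 (parent 8)
    5–8: parent, skip
visit 2 (parent –)
  visit 10 (parent 2)
    visit 3 (parent 10)
      3–10: parent, skip
    10–2: parent, skip
    visit 4 (parent 10)
      visit 7 (parent 4)
        7–2: 2 visited and ≠ parent → cycle
Cycle: 2 – 10 – 4 – 7 – 2.

Yes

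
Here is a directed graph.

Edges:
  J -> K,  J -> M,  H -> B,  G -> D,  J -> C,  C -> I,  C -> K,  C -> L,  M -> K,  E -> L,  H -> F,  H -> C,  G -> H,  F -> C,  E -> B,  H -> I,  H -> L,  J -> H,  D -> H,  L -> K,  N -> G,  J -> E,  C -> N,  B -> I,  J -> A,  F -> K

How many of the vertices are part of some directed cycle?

6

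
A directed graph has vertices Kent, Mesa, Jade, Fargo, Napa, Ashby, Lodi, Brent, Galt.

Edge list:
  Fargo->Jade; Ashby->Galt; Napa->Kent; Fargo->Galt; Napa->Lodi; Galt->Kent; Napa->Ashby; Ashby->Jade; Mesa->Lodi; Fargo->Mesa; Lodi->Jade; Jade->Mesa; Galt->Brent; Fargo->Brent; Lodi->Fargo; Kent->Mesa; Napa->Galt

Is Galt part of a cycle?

Yes

Galt is on a cycle iff Galt can reach itself via ≥1 edge.
Galt → Kent → Mesa → Lodi → Fargo → Galt — yes.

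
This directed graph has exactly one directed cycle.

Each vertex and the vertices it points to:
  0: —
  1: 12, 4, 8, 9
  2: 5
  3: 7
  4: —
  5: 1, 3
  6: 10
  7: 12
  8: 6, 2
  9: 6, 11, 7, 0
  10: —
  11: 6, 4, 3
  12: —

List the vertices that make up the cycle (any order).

1, 2, 5, 8

DFS with gray/black marking from 5:
5 gray
  1 gray
    12 gray
    12 black
    4 gray
    4 black
    8 gray
      6 gray
        10 gray
        10 black
      6 black
      2 gray
        2→5: 5 is gray → back edge
Back edge closes the cycle 5 → 1 → 8 → 2 → 5; its vertices are {1, 2, 5, 8}.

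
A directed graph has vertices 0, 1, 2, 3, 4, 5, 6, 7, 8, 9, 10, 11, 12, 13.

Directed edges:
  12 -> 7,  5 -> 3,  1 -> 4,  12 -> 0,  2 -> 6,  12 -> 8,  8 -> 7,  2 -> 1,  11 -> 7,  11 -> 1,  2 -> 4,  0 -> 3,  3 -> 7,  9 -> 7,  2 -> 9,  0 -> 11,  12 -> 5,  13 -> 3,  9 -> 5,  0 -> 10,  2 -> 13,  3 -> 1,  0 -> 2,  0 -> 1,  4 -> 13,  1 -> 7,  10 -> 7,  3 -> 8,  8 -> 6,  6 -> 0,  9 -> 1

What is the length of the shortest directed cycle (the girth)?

For each vertex v, BFS finds the shortest path from v back to v.
The shortest such closed walk is 0 → 2 → 6 → 0, length 3.

3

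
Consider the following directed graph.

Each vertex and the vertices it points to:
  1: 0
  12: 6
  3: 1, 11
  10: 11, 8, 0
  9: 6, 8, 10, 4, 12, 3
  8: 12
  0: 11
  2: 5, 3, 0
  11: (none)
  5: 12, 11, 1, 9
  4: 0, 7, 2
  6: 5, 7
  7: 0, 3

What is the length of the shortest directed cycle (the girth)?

3

For each vertex v, BFS finds the shortest path from v back to v.
The shortest such closed walk is 6 → 5 → 12 → 6, length 3.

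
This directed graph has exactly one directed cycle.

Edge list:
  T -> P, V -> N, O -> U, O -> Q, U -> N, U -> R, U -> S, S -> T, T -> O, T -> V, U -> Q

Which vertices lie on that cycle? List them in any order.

O, S, T, U

DFS with gray/black marking from U:
U gray
  N gray
  N black
  Q gray
  Q black
  R gray
  R black
  S gray
    T gray
      O gray
        O→U: U is gray → back edge
Back edge closes the cycle U → S → T → O → U; its vertices are {O, S, T, U}.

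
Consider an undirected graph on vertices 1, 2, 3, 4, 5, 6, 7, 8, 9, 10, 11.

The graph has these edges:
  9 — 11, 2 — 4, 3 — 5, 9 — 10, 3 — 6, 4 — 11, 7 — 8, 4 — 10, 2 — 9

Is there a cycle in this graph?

DFS, tracking each vertex's parent; an edge to a visited non-parent vertex closes a cycle.
Start from 4:
visit 4 (parent –)
  visit 10 (parent 4)
    visit 9 (parent 10)
      visit 2 (parent 9)
        2–4: 4 visited and ≠ parent → cycle
Cycle: 4 – 10 – 9 – 2 – 4.

Yes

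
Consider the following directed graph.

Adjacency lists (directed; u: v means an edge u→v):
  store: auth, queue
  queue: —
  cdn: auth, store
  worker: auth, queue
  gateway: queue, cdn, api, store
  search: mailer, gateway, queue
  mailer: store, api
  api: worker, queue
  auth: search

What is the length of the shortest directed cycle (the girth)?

For each vertex v, BFS finds the shortest path from v back to v.
The shortest such closed walk is search → mailer → store → auth → search, length 4.

4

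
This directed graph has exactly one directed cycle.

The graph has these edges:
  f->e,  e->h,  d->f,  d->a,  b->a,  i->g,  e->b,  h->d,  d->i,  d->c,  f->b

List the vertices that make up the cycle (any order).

d, e, f, h

DFS with gray/black marking from d:
d gray
  a gray
  a black
  c gray
  c black
  i gray
    g gray
    g black
  i black
  f gray
    e gray
      b gray
        b→a: a black — skip
      b black
      h gray
        h→d: d is gray → back edge
Back edge closes the cycle d → f → e → h → d; its vertices are {d, e, f, h}.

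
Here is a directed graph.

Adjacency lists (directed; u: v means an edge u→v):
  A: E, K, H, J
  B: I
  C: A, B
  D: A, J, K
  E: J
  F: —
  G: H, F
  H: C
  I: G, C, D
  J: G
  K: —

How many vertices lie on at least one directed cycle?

A vertex is on a directed cycle iff it belongs to a strongly connected component of size ≥ 2 (or has a self-loop).
The vertices on cycles are {A, B, C, D, E, G, H, I, J} — 9 in total.

9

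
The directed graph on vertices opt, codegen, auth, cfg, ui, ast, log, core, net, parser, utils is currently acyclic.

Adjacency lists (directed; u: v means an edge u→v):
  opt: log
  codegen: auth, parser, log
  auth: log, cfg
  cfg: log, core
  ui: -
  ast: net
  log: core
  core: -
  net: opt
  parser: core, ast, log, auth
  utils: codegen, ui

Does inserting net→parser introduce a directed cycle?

Yes

Adding net→parser creates a cycle iff parser can already reach net.
Path from parser: parser → ast → net.
So parser → … → net → parser is a cycle.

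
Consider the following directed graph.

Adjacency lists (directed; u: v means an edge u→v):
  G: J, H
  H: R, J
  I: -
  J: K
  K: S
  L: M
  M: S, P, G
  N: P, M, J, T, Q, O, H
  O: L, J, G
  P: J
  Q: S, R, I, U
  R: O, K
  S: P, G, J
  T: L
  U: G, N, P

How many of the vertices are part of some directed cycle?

13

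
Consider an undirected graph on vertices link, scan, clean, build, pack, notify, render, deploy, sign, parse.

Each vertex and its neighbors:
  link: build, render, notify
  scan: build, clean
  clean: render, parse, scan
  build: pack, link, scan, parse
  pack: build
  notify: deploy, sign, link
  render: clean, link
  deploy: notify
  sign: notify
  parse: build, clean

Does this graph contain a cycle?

Yes

DFS, tracking each vertex's parent; an edge to a visited non-parent vertex closes a cycle.
Start from pack:
visit pack (parent –)
  visit build (parent pack)
    build–pack: parent, skip
    visit link (parent build)
      link–build: parent, skip
      visit render (parent link)
        visit clean (parent render)
          clean–render: parent, skip
          visit parse (parent clean)
            parse–build: build visited and ≠ parent → cycle
Cycle: build – link – render – clean – parse – build.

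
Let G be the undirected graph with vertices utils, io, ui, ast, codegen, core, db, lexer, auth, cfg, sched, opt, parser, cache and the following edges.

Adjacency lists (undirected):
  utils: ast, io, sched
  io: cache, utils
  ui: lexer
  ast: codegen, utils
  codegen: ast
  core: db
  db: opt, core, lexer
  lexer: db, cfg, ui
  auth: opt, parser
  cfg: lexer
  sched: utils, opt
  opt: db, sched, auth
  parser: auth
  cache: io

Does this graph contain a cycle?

DFS, tracking each vertex's parent; an edge to a visited non-parent vertex closes a cycle.
Start from opt:
visit opt (parent –)
  visit db (parent opt)
    db–opt: parent, skip
    visit core (parent db)
      core–db: parent, skip
    visit lexer (parent db)
      lexer–db: parent, skip
      visit cfg (parent lexer)
        cfg–lexer: parent, skip
      visit ui (parent lexer)
        ui–lexer: parent, skip
  visit sched (parent opt)
    visit utils (parent sched)
      visit ast (parent utils)
        visit codegen (parent ast)
          codegen–ast: parent, skip
        ast–utils: parent, skip
      visit io (parent utils)
        visit cache (parent io)
          cache–io: parent, skip
        io–utils: parent, skip
      utils–sched: parent, skip
    sched–opt: parent, skip
  visit auth (parent opt)
    auth–opt: parent, skip
    visit parser (parent auth)
      parser–auth: parent, skip
No non-parent visited neighbor found — the graph is a forest.

No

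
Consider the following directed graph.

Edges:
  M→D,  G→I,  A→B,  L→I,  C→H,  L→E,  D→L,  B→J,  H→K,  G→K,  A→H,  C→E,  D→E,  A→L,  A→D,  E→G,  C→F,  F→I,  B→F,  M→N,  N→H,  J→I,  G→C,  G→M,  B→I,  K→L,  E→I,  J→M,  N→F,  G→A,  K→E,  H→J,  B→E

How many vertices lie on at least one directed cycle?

12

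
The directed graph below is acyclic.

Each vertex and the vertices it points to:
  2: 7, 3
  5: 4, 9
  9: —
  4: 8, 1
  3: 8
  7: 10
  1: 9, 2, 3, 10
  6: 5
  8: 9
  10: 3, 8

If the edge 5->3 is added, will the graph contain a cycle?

Adding 5→3 creates a cycle iff 3 can already reach 5.
Explore from 3: no path reaches 5. The graph stays acyclic.

No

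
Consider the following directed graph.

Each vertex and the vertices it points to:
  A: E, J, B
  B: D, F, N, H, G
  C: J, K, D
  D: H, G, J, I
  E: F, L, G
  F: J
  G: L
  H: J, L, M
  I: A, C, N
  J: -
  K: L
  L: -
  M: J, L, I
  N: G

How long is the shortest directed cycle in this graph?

For each vertex v, BFS finds the shortest path from v back to v.
The shortest such closed walk is D → I → C → D, length 3.

3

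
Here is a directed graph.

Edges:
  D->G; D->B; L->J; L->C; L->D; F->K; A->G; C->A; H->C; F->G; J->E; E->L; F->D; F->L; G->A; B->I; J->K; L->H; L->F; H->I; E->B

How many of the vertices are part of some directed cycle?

A vertex is on a directed cycle iff it belongs to a strongly connected component of size ≥ 2 (or has a self-loop).
The vertices on cycles are {A, E, F, G, J, L} — 6 in total.

6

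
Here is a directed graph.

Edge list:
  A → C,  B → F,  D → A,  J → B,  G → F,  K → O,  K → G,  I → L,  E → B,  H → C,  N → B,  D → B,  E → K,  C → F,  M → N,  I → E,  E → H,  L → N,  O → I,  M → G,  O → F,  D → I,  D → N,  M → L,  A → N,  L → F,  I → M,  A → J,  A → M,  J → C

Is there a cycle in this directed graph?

Yes

DFS with white/gray/black marking, starting from N:
N gray
  B gray
    F gray
    F black
  B black
N black
I gray
  M gray
    G gray
      G→F: F black — skip
    G black
    M→N: N black — skip
    L gray
      L→F: F black — skip
      L→N: N black — skip
    L black
  M black
  I→L: L black — skip
  E gray
    H gray
      C gray
        C→F: F black — skip
      C black
    H black
    E→B: B black — skip
    K gray
      O gray
        O→I: I is gray → back edge
Back edge found, so a cycle exists: I → E → K → O → I.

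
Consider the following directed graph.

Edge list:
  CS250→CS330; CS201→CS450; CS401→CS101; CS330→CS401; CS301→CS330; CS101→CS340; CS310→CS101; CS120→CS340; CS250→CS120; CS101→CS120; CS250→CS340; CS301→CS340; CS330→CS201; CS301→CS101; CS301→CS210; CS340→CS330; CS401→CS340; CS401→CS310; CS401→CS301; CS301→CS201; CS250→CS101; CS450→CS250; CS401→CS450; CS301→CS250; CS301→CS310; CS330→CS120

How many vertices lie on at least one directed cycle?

A vertex is on a directed cycle iff it belongs to a strongly connected component of size ≥ 2 (or has a self-loop).
The vertices on cycles are {CS101, CS120, CS201, CS250, CS301, CS310, CS330, CS340, CS401, CS450} — 10 in total.

10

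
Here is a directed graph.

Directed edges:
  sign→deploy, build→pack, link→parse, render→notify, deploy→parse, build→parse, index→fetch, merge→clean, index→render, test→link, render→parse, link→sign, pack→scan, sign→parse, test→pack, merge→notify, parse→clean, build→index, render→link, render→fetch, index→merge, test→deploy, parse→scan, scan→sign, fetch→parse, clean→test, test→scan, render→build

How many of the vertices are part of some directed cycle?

11

A vertex is on a directed cycle iff it belongs to a strongly connected component of size ≥ 2 (or has a self-loop).
The vertices on cycles are {link, pack, scan, sign, test, build, clean, index, parse, deploy, render} — 11 in total.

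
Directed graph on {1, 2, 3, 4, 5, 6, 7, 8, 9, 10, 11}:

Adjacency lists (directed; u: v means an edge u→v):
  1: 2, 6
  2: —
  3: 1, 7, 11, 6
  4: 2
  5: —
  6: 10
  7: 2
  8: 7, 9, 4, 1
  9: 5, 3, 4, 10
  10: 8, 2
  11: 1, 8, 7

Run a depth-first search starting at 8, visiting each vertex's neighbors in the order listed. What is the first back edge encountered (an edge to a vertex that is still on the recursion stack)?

DFS from 8 (visiting each vertex's neighbors in the order listed); mark gray on enter, black on exit:
8 gray
  7 gray
    2 gray
    2 black
  7 black
  9 gray
    5 gray
    5 black
    3 gray
      1 gray
        1→2: 2 black — skip
        6 gray
          10 gray
            10→8: 8 is gray → back edge
First back edge: 10 → 8.

10->8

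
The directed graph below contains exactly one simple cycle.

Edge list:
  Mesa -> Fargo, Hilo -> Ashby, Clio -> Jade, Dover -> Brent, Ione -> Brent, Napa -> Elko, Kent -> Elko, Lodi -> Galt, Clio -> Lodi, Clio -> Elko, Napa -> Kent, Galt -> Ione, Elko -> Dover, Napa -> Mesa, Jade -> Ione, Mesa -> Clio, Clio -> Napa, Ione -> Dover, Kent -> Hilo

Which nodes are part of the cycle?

Clio, Mesa, Napa

DFS with gray/black marking from Clio:
Clio gray
  Elko gray
    Dover gray
      Brent gray
      Brent black
    Dover black
  Elko black
  Lodi gray
    Galt gray
      Ione gray
        Ione→Brent: Brent black — skip
        Ione→Dover: Dover black — skip
      Ione black
    Galt black
  Lodi black
  Napa gray
    Mesa gray
      Mesa→Clio: Clio is gray → back edge
Back edge closes the cycle Clio → Napa → Mesa → Clio; its vertices are {Clio, Mesa, Napa}.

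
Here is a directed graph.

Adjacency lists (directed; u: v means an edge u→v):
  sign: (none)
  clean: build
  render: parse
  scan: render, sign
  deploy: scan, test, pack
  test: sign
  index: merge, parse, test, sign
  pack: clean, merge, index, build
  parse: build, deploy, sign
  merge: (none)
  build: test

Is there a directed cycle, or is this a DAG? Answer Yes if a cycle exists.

Yes

DFS with white/gray/black marking, starting from test:
test gray
  sign gray
  sign black
test black
clean gray
  build gray
    build→test: test black — skip
  build black
clean black
render gray
  parse gray
    parse→build: build black — skip
    deploy gray
      scan gray
        scan→render: render is gray → back edge
Back edge found, so a cycle exists: render → parse → deploy → scan → render.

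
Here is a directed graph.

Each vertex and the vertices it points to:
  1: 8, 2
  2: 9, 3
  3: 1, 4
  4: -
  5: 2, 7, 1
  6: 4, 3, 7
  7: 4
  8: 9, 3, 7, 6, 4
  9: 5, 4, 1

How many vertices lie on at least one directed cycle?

A vertex is on a directed cycle iff it belongs to a strongly connected component of size ≥ 2 (or has a self-loop).
The vertices on cycles are {1, 2, 3, 5, 6, 8, 9} — 7 in total.

7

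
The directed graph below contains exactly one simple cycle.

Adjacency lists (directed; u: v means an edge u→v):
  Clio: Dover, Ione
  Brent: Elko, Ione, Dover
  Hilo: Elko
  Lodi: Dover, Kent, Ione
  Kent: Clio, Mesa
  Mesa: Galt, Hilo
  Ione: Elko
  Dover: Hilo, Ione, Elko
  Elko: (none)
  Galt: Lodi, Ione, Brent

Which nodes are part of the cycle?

Galt, Kent, Lodi, Mesa

DFS with gray/black marking from Kent:
Kent gray
  Clio gray
    Dover gray
      Hilo gray
        Elko gray
        Elko black
      Hilo black
      Ione gray
        Ione→Elko: Elko black — skip
      Ione black
      Dover→Elko: Elko black — skip
    Dover black
    Clio→Ione: Ione black — skip
  Clio black
  Mesa gray
    Galt gray
      Lodi gray
        Lodi→Dover: Dover black — skip
        Lodi→Kent: Kent is gray → back edge
Back edge closes the cycle Kent → Mesa → Galt → Lodi → Kent; its vertices are {Galt, Kent, Lodi, Mesa}.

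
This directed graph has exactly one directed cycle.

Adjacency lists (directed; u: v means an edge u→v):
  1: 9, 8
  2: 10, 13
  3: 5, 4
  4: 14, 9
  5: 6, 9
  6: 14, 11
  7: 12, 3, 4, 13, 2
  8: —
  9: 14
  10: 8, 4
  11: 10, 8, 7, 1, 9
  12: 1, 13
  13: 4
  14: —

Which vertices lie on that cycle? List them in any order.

3, 5, 6, 7, 11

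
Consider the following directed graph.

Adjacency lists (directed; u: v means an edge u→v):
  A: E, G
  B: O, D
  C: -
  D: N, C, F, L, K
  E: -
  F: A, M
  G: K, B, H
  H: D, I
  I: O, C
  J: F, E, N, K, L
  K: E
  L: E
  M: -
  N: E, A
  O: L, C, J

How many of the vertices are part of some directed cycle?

A vertex is on a directed cycle iff it belongs to a strongly connected component of size ≥ 2 (or has a self-loop).
The vertices on cycles are {A, B, D, F, G, H, I, J, N, O} — 10 in total.

10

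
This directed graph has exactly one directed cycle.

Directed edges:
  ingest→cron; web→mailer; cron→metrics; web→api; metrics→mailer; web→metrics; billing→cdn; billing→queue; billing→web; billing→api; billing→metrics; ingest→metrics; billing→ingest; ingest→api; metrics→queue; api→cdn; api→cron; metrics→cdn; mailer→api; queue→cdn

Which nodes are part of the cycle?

api, cron, mailer, metrics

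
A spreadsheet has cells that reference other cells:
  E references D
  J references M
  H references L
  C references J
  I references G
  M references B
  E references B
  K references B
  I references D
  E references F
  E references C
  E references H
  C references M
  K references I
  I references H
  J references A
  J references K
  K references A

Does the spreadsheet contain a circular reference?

No

DFS with white/gray/black marking, starting from L:
L gray
L black
C gray
  M gray
    B gray
    B black
  M black
  J gray
    J→M: M black — skip
    K gray
      I gray
        H gray
          H→L: L black — skip
        H black
        G gray
        G black
        D gray
        D black
      I black
      A gray
      A black
      K→B: B black — skip
    K black
    J→A: A black — skip
  J black
C black
E gray
  E→C: C black — skip
  F gray
  F black
  E→B: B black — skip
  E→H: H black — skip
  E→D: D black — skip
E black
Every edge goes to a white or black vertex — no back edge, so the graph is acyclic.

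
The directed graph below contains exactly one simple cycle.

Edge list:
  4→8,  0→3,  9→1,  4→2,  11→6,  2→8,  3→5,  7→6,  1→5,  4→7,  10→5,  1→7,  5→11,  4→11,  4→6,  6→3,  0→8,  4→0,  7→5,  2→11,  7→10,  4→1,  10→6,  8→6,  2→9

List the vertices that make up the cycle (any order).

3, 5, 6, 11

DFS with gray/black marking from 11:
11 gray
  6 gray
    3 gray
      5 gray
        5→11: 11 is gray → back edge
Back edge closes the cycle 11 → 6 → 3 → 5 → 11; its vertices are {3, 5, 6, 11}.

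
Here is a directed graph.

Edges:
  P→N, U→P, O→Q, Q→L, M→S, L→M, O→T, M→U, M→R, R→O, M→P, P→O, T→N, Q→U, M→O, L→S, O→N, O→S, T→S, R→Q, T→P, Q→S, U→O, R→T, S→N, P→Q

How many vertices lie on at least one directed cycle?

A vertex is on a directed cycle iff it belongs to a strongly connected component of size ≥ 2 (or has a self-loop).
The vertices on cycles are {L, M, O, P, Q, R, T, U} — 8 in total.

8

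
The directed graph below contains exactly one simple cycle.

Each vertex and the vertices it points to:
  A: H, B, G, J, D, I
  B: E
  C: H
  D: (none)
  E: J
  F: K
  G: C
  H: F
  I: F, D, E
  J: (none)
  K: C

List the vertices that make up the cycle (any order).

C, F, H, K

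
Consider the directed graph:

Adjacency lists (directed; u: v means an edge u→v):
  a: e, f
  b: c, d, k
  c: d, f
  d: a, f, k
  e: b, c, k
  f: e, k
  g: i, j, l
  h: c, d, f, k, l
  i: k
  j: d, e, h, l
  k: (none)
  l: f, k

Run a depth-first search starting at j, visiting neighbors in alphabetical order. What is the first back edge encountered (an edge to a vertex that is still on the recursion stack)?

DFS from j (visiting neighbors in alphabetical order); mark gray on enter, black on exit:
j gray
  d gray
    a gray
      e gray
        b gray
          c gray
            c→d: d is gray → back edge
First back edge: c → d.

c->d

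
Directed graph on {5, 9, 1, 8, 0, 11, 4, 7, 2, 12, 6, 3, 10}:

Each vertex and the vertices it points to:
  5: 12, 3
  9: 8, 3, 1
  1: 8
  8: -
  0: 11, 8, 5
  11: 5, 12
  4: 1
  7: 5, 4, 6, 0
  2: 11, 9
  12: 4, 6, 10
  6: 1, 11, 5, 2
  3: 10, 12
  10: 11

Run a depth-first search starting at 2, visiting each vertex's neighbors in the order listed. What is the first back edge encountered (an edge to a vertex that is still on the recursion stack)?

6→11

DFS from 2 (visiting each vertex's neighbors in the order listed); mark gray on enter, black on exit:
2 gray
  11 gray
    5 gray
      12 gray
        4 gray
          1 gray
            8 gray
            8 black
          1 black
        4 black
        6 gray
          6→1: 1 black — skip
          6→11: 11 is gray → back edge
First back edge: 6 → 11.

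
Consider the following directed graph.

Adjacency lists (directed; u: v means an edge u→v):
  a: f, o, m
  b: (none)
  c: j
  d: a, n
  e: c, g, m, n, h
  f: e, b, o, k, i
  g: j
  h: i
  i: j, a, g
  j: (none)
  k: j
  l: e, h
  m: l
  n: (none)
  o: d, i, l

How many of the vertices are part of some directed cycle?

A vertex is on a directed cycle iff it belongs to a strongly connected component of size ≥ 2 (or has a self-loop).
The vertices on cycles are {a, d, e, f, h, i, l, m, o} — 9 in total.

9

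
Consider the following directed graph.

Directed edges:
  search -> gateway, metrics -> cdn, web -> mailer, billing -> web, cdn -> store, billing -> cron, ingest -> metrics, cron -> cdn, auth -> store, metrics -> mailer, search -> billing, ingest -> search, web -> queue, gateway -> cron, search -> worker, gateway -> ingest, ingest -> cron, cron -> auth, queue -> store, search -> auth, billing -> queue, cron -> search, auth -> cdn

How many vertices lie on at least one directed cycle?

A vertex is on a directed cycle iff it belongs to a strongly connected component of size ≥ 2 (or has a self-loop).
The vertices on cycles are {cron, ingest, search, billing, gateway} — 5 in total.

5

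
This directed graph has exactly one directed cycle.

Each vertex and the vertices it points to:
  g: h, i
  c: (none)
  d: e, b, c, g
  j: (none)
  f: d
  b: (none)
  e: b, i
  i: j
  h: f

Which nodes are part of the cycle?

d, f, g, h

DFS with gray/black marking from d:
d gray
  e gray
    b gray
    b black
    i gray
      j gray
      j black
    i black
  e black
  d→b: b black — skip
  c gray
  c black
  g gray
    h gray
      f gray
        f→d: d is gray → back edge
Back edge closes the cycle d → g → h → f → d; its vertices are {d, f, g, h}.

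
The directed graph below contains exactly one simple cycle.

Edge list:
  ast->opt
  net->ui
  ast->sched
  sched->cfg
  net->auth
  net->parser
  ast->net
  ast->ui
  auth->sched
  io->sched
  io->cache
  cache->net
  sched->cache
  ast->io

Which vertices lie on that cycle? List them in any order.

DFS with gray/black marking from net:
net gray
  ui gray
  ui black
  auth gray
    sched gray
      cfg gray
      cfg black
      cache gray
        cache→net: net is gray → back edge
Back edge closes the cycle net → auth → sched → cache → net; its vertices are {net, auth, cache, sched}.

net, auth, cache, sched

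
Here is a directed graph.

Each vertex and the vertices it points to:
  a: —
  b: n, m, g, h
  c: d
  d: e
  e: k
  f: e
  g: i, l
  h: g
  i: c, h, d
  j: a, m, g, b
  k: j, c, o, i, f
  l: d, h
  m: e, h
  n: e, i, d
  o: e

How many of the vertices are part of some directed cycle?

14

A vertex is on a directed cycle iff it belongs to a strongly connected component of size ≥ 2 (or has a self-loop).
The vertices on cycles are {b, c, d, e, f, g, h, i, j, k, l, m, n, o} — 14 in total.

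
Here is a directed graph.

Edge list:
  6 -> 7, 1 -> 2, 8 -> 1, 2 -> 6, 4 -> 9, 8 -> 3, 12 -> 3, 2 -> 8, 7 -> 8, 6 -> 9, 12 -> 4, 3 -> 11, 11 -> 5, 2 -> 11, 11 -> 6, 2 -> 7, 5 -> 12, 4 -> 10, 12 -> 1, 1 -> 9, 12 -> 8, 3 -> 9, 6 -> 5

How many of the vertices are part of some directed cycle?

9

A vertex is on a directed cycle iff it belongs to a strongly connected component of size ≥ 2 (or has a self-loop).
The vertices on cycles are {1, 2, 3, 5, 6, 7, 8, 11, 12} — 9 in total.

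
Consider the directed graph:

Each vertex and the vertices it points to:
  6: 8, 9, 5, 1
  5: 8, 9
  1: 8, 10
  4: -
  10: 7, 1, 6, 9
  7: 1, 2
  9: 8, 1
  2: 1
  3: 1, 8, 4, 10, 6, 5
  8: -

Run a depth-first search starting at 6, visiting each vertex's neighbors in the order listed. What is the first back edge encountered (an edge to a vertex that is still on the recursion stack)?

DFS from 6 (visiting each vertex's neighbors in the order listed); mark gray on enter, black on exit:
6 gray
  8 gray
  8 black
  9 gray
    9→8: 8 black — skip
    1 gray
      1→8: 8 black — skip
      10 gray
        7 gray
          7→1: 1 is gray → back edge
First back edge: 7 → 1.

7->1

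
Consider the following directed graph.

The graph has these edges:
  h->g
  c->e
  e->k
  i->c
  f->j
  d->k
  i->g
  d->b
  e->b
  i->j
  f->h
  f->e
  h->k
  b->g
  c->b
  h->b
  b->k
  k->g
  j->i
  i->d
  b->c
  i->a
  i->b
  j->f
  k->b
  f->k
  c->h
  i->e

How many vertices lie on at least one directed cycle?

A vertex is on a directed cycle iff it belongs to a strongly connected component of size ≥ 2 (or has a self-loop).
The vertices on cycles are {b, c, e, f, h, i, j, k} — 8 in total.

8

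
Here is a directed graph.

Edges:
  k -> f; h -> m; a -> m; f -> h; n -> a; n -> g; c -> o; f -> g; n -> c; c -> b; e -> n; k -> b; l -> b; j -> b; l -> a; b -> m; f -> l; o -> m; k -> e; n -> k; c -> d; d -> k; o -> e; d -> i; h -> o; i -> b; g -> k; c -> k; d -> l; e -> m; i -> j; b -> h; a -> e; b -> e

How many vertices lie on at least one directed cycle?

A vertex is on a directed cycle iff it belongs to a strongly connected component of size ≥ 2 (or has a self-loop).
The vertices on cycles are {a, b, c, d, e, f, g, h, i, j, k, l, n, o} — 14 in total.

14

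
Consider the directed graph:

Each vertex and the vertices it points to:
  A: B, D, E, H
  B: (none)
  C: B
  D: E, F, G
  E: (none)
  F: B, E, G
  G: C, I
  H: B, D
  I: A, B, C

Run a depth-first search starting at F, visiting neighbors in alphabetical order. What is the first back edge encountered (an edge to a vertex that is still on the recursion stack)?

DFS from F (visiting neighbors in alphabetical order); mark gray on enter, black on exit:
F gray
  B gray
  B black
  E gray
  E black
  G gray
    C gray
      C→B: B black — skip
    C black
    I gray
      A gray
        A→B: B black — skip
        D gray
          D→E: E black — skip
          D→F: F is gray → back edge
First back edge: D → F.

D→F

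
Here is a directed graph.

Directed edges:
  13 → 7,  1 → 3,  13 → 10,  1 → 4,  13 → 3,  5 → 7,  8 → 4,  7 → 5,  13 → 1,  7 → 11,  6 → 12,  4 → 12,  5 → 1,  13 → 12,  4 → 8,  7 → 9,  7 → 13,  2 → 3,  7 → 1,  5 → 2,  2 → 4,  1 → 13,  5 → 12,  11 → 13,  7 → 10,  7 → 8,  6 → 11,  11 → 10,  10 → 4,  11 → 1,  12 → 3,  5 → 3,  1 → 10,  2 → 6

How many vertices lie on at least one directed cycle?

9

A vertex is on a directed cycle iff it belongs to a strongly connected component of size ≥ 2 (or has a self-loop).
The vertices on cycles are {1, 2, 4, 5, 6, 7, 8, 11, 13} — 9 in total.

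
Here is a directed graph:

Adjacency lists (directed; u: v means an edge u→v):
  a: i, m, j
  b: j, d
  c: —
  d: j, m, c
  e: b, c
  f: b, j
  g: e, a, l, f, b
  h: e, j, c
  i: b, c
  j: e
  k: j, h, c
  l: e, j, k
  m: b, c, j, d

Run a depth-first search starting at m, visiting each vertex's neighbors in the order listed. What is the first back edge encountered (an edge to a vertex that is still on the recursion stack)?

e->b

DFS from m (visiting each vertex's neighbors in the order listed); mark gray on enter, black on exit:
m gray
  b gray
    j gray
      e gray
        e→b: b is gray → back edge
First back edge: e → b.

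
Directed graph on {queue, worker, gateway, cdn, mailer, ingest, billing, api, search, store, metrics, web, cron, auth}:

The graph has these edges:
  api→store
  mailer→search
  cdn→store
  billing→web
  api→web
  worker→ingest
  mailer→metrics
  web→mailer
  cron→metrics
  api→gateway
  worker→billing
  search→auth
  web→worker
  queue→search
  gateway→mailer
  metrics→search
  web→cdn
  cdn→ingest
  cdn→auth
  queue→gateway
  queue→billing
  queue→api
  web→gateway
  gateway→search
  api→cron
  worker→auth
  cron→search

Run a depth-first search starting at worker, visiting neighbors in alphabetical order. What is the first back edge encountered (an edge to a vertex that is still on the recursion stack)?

DFS from worker (visiting neighbors in alphabetical order); mark gray on enter, black on exit:
worker gray
  auth gray
  auth black
  billing gray
    web gray
      cdn gray
        cdn→auth: auth black — skip
        ingest gray
        ingest black
        store gray
        store black
      cdn black
      gateway gray
        mailer gray
          metrics gray
            search gray
              search→auth: auth black — skip
            search black
          metrics black
          mailer→search: search black — skip
        mailer black
        gateway→search: search black — skip
      gateway black
      web→mailer: mailer black — skip
      web→worker: worker is gray → back edge
First back edge: web → worker.

web->worker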